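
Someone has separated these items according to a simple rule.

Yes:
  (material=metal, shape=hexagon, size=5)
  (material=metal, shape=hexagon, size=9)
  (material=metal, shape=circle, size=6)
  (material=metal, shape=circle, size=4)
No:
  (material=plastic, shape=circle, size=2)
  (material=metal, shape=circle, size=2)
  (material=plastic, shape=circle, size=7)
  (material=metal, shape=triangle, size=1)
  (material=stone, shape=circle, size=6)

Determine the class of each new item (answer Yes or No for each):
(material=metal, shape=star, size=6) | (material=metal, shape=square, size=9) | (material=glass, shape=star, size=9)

Yes, Yes, No

All 'Yes' examples share one property — material is metal AND size ≥ 4 — and every 'No' example lacks it.
(material=metal, shape=star, size=6): Yes (material is metal, size = 6).
(material=metal, shape=square, size=9): Yes (material is metal, size = 9).
(material=glass, shape=star, size=9): No (material is glass, size = 9).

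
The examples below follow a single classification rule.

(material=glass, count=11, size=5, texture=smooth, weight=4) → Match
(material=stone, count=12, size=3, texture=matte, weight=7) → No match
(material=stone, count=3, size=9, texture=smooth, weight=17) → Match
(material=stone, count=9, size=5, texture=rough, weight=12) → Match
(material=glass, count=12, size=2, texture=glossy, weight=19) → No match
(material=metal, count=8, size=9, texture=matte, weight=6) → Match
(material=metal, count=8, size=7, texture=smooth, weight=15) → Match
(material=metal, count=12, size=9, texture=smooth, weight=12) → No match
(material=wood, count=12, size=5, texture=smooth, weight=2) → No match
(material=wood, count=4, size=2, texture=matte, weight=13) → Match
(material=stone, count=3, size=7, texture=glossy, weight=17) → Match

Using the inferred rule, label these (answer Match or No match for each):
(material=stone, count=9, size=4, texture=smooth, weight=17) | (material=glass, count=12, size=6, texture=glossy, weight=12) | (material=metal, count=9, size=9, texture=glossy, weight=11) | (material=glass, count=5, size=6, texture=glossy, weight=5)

Match, No match, Match, Match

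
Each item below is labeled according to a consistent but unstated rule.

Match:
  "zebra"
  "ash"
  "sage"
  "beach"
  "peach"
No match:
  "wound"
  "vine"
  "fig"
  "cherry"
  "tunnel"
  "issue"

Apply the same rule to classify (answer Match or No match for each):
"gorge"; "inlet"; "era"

Checking candidate rules against both groups, what survives is: contains 'a'.
"gorge": no 'a' — fails the rule, so No match. "inlet": no 'a' — fails the rule, so No match. "era": has 'a' — has this property, so Match.

No match, No match, Match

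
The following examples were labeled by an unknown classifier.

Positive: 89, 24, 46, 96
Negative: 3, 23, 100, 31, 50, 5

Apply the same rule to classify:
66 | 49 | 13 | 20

The simplest hypothesis consistent with all the labels is: digit sum ≥ 6.
66: digit sum 6+6 = 12 — matches, so Positive.
49: digit sum 4+9 = 13 — matches, so Positive.
13: digit sum 1+3 = 4 — doesn't qualify, so Negative.
20: digit sum 2+0 = 2 — doesn't qualify, so Negative.

Positive, Positive, Negative, Negative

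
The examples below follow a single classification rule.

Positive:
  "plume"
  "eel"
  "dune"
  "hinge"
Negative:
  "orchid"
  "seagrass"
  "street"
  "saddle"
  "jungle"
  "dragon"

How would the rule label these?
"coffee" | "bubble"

'Positive' ⟺ length ≤ 5.
"coffee": Negative (length 6). "bubble": Negative (length 6).

Negative, Negative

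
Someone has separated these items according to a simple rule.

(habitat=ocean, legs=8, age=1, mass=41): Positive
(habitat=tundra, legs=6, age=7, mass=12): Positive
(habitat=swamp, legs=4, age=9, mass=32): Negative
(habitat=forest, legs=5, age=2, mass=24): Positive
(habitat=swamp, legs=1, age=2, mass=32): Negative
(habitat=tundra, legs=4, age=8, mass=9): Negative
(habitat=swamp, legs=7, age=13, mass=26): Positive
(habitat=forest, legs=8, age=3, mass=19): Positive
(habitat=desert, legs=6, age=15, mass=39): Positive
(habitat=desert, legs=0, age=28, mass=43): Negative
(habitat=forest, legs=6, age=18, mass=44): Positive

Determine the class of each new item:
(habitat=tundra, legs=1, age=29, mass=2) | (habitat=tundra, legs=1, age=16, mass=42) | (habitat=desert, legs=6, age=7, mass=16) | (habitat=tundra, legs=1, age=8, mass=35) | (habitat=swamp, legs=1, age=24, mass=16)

Negative, Negative, Positive, Negative, Negative

The rule appears to be: legs ≥ 5.
(habitat=tundra, legs=1, age=29, mass=2): legs = 1 — does not satisfy this, so Negative.
(habitat=tundra, legs=1, age=16, mass=42): legs = 1 — does not satisfy this, so Negative.
(habitat=desert, legs=6, age=7, mass=16): legs = 6 — checks out, so Positive.
(habitat=tundra, legs=1, age=8, mass=35): legs = 1 — does not satisfy this, so Negative.
(habitat=swamp, legs=1, age=24, mass=16): legs = 1 — does not satisfy this, so Negative.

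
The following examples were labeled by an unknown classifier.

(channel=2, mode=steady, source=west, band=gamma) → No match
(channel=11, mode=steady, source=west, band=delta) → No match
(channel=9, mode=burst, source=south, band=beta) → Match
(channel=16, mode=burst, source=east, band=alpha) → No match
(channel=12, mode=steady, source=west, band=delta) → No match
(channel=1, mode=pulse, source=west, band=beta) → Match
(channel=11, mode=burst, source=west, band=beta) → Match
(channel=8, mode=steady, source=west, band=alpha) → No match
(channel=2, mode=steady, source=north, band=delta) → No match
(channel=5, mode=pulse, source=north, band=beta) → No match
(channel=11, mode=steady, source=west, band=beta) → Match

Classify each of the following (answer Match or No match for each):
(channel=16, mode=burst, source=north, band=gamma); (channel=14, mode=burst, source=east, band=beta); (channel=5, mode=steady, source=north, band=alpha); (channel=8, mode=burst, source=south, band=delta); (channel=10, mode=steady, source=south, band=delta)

'Match' ⟺ band is beta AND channel ≠ 5.
(channel=16, mode=burst, source=north, band=gamma): band is gamma, channel = 16 — fails this test, so No match. (channel=14, mode=burst, source=east, band=beta): band is beta, channel = 14 — checks out, so Match. (channel=5, mode=steady, source=north, band=alpha): band is alpha, channel = 5 — fails this test, so No match. (channel=8, mode=burst, source=south, band=delta): band is delta, channel = 8 — fails this test, so No match. (channel=10, mode=steady, source=south, band=delta): band is delta, channel = 10 — fails this test, so No match.

No match, Match, No match, No match, No match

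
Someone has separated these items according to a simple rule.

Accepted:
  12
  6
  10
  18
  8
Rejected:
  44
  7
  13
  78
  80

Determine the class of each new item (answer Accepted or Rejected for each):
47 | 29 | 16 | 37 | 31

Rejected, Rejected, Accepted, Rejected, Rejected

The distinguishing property — even AND at most 18 — holds for all the 'Accepted' cases and none of the 'Rejected' cases.
47: 47 is odd, 47 > 18, fails the rule → Rejected. 29: 29 is odd, 29 > 18, fails the rule → Rejected. 16: 16 is even, 16 ≤ 18, meets the rule → Accepted. 37: 37 is odd, 37 > 18, fails the rule → Rejected. 31: 31 is odd, 31 > 18, fails the rule → Rejected.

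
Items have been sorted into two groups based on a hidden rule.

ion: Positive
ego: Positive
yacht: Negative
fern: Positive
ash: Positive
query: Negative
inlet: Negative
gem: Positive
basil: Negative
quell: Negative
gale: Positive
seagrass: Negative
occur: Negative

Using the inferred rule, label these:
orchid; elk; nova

The common property of the 'Positive' items is: length ≤ 4. No 'Negative' item has it.
Negative: orchid, since length 6. Positive: elk, since length 3. Positive: nova, since length 4.

Negative, Positive, Positive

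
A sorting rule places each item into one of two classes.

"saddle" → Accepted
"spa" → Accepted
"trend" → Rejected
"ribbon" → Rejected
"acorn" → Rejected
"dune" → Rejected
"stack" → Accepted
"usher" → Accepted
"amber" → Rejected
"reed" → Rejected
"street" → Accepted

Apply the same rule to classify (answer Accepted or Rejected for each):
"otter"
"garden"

Rejected, Rejected

The distinguishing property — contains 's' — holds for all the 'Accepted' cases and none of the 'Rejected' cases.
"otter": no 's' — does not fit, so Rejected. "garden": no 's' — does not fit, so Rejected.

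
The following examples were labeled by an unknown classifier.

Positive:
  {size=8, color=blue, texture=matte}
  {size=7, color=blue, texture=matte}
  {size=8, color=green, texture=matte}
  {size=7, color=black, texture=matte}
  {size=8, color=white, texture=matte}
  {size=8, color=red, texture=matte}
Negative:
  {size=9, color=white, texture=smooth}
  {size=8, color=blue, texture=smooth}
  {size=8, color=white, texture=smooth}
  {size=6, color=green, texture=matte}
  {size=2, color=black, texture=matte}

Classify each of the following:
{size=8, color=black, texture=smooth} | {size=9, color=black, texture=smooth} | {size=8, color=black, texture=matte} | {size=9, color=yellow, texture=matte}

The simplest hypothesis consistent with all the labels is: texture is matte AND size ≥ 7.
Negative: {size=8, color=black, texture=smooth}, since texture is smooth, size = 8. Negative: {size=9, color=black, texture=smooth}, since texture is smooth, size = 9. Positive: {size=8, color=black, texture=matte}, since texture is matte, size = 8. Positive: {size=9, color=yellow, texture=matte}, since texture is matte, size = 9.

Negative, Negative, Positive, Positive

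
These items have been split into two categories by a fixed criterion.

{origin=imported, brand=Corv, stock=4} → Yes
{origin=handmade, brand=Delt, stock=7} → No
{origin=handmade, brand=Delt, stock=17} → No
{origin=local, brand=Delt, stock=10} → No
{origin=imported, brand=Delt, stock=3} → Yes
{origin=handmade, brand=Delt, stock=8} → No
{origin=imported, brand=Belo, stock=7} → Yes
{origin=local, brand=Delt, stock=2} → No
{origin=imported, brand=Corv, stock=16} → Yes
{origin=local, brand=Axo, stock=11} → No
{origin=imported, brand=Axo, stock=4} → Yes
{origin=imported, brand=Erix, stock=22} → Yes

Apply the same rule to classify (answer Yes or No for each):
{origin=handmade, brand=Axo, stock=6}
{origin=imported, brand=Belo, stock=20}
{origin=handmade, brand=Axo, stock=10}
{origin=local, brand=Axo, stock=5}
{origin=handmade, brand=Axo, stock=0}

The common property of the 'Yes' items is: origin is imported. No 'No' item has it.
{origin=handmade, brand=Axo, stock=6} — origin is handmade, hence No.
{origin=imported, brand=Belo, stock=20} — origin is imported, hence Yes.
{origin=handmade, brand=Axo, stock=10} — origin is handmade, hence No.
{origin=local, brand=Axo, stock=5} — origin is local, hence No.
{origin=handmade, brand=Axo, stock=0} — origin is handmade, hence No.

No, Yes, No, No, No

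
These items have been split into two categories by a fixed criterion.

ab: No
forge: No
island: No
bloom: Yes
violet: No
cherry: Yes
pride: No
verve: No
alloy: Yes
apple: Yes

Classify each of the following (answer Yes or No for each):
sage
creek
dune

The pattern is that an item is 'Yes' exactly when: has a double letter.

No, Yes, No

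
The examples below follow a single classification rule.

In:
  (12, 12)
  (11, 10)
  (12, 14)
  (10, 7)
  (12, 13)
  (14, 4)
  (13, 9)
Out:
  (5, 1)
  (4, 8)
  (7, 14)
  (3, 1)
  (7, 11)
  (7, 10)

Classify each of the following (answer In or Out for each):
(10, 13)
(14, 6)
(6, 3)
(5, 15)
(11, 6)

In, In, Out, Out, In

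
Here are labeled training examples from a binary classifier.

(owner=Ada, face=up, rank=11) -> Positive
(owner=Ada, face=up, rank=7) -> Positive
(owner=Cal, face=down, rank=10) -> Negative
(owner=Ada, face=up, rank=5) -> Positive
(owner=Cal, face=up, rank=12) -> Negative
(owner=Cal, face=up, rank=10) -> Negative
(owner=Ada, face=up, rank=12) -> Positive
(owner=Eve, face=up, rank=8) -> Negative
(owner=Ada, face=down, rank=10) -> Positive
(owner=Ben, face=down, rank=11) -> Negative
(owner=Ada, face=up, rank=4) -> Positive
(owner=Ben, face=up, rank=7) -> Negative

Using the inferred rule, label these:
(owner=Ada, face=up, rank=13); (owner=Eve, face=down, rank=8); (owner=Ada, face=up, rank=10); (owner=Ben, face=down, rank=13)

A rule that fits every label: owner is Ada — true of each 'Positive' example, false of each 'Negative' one.
(owner=Ada, face=up, rank=13) — owner is Ada, hence Positive.
(owner=Eve, face=down, rank=8) — owner is Eve, hence Negative.
(owner=Ada, face=up, rank=10) — owner is Ada, hence Positive.
(owner=Ben, face=down, rank=13) — owner is Ben, hence Negative.

Positive, Negative, Positive, Negative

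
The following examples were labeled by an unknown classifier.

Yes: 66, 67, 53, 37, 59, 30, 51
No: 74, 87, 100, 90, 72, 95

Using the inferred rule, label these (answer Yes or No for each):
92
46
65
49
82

No, Yes, Yes, Yes, No

All 'Yes' examples share one property — at most 67 — and every 'No' example lacks it.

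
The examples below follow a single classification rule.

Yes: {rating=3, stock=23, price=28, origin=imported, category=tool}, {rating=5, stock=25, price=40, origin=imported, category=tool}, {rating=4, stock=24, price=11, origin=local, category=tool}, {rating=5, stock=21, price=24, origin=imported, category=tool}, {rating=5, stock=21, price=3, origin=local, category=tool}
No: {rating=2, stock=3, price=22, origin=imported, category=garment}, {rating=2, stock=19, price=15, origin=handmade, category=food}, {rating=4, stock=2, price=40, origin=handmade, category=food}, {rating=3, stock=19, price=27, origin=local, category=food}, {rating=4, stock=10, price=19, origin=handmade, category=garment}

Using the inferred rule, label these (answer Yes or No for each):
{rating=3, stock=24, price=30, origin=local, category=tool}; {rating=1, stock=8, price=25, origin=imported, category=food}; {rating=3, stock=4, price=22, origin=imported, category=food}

Yes, No, No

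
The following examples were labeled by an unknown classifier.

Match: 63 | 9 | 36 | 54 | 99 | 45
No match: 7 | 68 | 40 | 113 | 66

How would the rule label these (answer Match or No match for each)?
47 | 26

No match, No match

The distinguishing property — multiple of 9 — holds for all the 'Match' cases and none of the 'No match' cases.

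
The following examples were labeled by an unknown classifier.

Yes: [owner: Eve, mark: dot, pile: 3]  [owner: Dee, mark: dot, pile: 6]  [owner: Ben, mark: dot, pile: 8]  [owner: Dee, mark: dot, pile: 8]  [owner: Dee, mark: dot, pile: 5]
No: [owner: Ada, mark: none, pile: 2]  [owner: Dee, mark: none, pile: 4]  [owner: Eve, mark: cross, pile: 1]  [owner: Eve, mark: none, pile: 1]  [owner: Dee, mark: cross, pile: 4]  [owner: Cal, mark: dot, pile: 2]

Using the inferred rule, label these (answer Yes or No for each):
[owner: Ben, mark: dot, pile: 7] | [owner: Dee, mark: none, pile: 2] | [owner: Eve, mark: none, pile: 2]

The common property of the 'Yes' items is: mark is dot AND pile ≥ 3. No 'No' item has it.
[owner: Ben, mark: dot, pile: 7]: mark is dot, pile = 7, satisfies this → Yes. [owner: Dee, mark: none, pile: 2]: mark is none, pile = 2, fails this test → No. [owner: Eve, mark: none, pile: 2]: mark is none, pile = 2, fails this test → No.

Yes, No, No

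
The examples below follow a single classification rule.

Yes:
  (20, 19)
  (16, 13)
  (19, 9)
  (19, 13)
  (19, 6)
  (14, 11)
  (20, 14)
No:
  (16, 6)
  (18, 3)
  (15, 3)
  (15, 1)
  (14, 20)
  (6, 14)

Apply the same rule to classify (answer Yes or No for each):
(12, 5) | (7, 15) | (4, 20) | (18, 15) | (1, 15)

No, No, No, Yes, No

All 'Yes' examples share one property — first > second AND sum ≥ 25 — and every 'No' example lacks it.
(12, 5) — 12 > 5, 12+5 = 17, hence No.
(7, 15) — 7 < 15, 7+15 = 22, hence No.
(4, 20) — 4 < 20, 4+20 = 24, hence No.
(18, 15) — 18 > 15, 18+15 = 33, hence Yes.
(1, 15) — 1 < 15, 1+15 = 16, hence No.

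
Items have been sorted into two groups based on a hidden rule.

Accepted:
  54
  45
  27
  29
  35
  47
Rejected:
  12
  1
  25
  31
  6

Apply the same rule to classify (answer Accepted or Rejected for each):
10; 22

Rejected, Rejected

The pattern is that an item is 'Accepted' exactly when: digit sum ≥ 8.
10: Rejected (digit sum 1+0 = 1). 22: Rejected (digit sum 2+2 = 4).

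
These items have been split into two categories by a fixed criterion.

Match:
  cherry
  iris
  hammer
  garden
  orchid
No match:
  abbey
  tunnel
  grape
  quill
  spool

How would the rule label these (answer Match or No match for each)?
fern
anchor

Every 'Match' example satisfies: even length AND contains 'r'. None of the 'No match' examples do.
Match: fern, since length 4, has 'r'.
Match: anchor, since length 6, has 'r'.

Match, Match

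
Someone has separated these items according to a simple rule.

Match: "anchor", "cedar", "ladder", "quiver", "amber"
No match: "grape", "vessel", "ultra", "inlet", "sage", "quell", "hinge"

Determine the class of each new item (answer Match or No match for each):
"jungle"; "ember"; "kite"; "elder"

No match, Match, No match, Match

One predicate separates the groups cleanly: ends with 'r'.
"jungle" → ends with 'e' → No match. "ember" → ends with 'r' → Match. "kite" → ends with 'e' → No match. "elder" → ends with 'r' → Match.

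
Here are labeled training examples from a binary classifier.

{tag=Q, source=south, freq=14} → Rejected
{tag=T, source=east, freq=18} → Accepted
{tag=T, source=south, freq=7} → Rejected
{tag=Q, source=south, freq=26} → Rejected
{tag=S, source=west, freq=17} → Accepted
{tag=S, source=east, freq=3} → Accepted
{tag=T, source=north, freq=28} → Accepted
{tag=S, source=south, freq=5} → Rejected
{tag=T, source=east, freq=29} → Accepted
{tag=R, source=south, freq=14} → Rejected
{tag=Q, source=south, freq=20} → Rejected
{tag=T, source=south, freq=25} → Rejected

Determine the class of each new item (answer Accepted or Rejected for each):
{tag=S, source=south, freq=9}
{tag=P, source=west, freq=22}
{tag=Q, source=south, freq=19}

Rejected, Accepted, Rejected

The distinguishing property — source is not south — holds for all the 'Accepted' cases and none of the 'Rejected' cases.
{tag=S, source=south, freq=9} — source is south, hence Rejected.
{tag=P, source=west, freq=22} — source is west, hence Accepted.
{tag=Q, source=south, freq=19} — source is south, hence Rejected.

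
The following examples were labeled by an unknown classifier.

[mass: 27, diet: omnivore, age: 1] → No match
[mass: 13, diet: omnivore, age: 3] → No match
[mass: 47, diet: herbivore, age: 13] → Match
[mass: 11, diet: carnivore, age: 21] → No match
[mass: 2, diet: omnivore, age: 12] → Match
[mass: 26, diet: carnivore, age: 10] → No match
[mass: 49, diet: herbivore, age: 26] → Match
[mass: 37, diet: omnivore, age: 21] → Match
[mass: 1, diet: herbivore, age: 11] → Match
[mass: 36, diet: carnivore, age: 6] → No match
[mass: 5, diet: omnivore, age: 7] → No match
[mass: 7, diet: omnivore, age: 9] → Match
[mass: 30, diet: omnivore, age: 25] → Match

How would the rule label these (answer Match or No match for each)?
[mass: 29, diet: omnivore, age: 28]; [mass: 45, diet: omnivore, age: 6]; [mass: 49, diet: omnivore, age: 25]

Rule: diet is not carnivore AND age ≥ 9. This holds for each 'Match' example and fails for each 'No match' one.

Match, No match, Match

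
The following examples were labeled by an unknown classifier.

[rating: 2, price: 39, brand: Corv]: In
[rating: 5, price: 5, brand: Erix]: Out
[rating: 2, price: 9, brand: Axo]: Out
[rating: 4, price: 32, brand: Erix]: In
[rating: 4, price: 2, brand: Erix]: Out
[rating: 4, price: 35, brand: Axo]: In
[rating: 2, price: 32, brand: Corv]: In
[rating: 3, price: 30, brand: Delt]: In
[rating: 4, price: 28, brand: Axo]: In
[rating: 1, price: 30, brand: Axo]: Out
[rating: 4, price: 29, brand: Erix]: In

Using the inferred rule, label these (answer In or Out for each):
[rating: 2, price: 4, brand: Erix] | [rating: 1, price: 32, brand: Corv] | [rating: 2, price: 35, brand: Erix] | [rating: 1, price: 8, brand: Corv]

One predicate separates the groups cleanly: price ≥ 28 AND rating ≥ 2.
[rating: 2, price: 4, brand: Erix] — price = 4, rating = 2, hence Out. [rating: 1, price: 32, brand: Corv] — price = 32, rating = 1, hence Out. [rating: 2, price: 35, brand: Erix] — price = 35, rating = 2, hence In. [rating: 1, price: 8, brand: Corv] — price = 8, rating = 1, hence Out.

Out, Out, In, Out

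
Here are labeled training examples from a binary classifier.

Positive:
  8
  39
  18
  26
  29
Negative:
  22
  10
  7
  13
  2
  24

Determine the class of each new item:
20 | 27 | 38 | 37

Negative, Positive, Positive, Positive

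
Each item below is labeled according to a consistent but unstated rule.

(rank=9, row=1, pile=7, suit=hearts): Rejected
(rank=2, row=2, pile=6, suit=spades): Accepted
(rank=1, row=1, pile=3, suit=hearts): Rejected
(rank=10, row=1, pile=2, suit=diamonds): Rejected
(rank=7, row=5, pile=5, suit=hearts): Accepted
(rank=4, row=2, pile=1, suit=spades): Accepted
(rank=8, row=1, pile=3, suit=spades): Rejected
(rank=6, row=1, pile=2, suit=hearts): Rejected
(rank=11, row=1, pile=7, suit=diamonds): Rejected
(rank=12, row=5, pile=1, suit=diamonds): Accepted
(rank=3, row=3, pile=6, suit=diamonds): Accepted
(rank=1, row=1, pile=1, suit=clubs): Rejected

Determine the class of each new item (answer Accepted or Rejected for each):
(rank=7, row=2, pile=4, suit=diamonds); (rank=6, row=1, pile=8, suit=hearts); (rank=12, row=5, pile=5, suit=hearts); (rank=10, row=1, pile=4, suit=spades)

Accepted, Rejected, Accepted, Rejected

The pattern is that an item is 'Accepted' exactly when: row ≥ 2.
(rank=7, row=2, pile=4, suit=diamonds) → row = 2 → Accepted.
(rank=6, row=1, pile=8, suit=hearts) → row = 1 → Rejected.
(rank=12, row=5, pile=5, suit=hearts) → row = 5 → Accepted.
(rank=10, row=1, pile=4, suit=spades) → row = 1 → Rejected.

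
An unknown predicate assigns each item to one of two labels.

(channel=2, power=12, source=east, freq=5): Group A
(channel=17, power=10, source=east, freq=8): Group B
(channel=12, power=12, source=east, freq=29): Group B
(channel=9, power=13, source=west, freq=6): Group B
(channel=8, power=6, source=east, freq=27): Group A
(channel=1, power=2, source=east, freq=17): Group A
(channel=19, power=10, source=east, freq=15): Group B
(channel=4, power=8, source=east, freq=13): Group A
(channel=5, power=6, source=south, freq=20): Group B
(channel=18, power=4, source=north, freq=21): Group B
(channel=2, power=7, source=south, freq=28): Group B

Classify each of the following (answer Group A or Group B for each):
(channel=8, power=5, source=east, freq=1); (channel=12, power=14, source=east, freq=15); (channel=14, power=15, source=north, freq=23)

Group A, Group B, Group B

Every 'Group A' example satisfies: source is east AND channel ≤ 8. None of the 'Group B' examples do.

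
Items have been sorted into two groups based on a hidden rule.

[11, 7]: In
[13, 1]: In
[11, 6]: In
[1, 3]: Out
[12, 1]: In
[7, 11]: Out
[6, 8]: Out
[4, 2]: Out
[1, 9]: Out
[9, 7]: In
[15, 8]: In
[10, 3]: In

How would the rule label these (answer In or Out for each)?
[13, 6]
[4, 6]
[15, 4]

A rule that fits every label: first ≥ 8 — true of each 'In' example, false of each 'Out' one.
[13, 6]: In (first 13).
[4, 6]: Out (first 4).
[15, 4]: In (first 15).

In, Out, In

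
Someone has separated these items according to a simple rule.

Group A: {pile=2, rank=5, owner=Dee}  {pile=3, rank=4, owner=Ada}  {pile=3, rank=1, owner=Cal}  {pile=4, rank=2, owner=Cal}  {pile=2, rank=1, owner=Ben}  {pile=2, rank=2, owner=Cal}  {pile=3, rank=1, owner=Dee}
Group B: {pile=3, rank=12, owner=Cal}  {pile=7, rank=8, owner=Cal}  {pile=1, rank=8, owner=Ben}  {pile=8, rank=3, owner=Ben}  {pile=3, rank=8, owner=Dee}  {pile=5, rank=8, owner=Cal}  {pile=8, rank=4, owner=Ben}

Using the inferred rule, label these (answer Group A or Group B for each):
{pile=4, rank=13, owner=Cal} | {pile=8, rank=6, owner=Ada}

A rule that fits every label: pile ≤ 4 AND rank ≤ 5 — true of each 'Group A' example, false of each 'Group B' one.
{pile=4, rank=13, owner=Cal} — pile = 4, rank = 13, hence Group B. {pile=8, rank=6, owner=Ada} — pile = 8, rank = 6, hence Group B.

Group B, Group B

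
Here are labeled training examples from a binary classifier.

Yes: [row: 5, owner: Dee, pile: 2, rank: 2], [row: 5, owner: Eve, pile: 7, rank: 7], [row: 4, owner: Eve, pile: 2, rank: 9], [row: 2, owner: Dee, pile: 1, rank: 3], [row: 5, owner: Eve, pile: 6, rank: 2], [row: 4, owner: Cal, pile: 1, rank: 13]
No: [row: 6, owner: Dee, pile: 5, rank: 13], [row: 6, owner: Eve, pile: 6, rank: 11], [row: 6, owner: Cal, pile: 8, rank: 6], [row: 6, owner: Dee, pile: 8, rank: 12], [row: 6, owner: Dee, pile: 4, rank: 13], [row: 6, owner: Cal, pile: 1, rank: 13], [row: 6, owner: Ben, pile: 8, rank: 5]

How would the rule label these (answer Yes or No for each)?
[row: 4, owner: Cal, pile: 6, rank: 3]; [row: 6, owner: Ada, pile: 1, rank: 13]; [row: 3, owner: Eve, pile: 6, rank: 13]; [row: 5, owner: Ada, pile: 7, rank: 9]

Yes, No, Yes, Yes

The classifier is using: row ≤ 5.
Yes: [row: 4, owner: Cal, pile: 6, rank: 3], since row = 4. No: [row: 6, owner: Ada, pile: 1, rank: 13], since row = 6. Yes: [row: 3, owner: Eve, pile: 6, rank: 13], since row = 3. Yes: [row: 5, owner: Ada, pile: 7, rank: 9], since row = 5.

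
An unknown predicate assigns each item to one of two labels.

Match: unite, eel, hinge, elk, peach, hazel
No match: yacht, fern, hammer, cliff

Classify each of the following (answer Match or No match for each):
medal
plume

Match, Match

The rule appears to be: odd length AND contains 'e'.
medal: length 5, has 'e' — checks out, so Match. plume: length 5, has 'e' — checks out, so Match.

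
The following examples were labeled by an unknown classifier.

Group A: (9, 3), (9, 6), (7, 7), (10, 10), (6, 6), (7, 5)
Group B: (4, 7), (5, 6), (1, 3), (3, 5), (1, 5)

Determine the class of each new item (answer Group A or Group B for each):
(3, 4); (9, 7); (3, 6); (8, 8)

The rule appears to be: sum ≥ 12.
Group B: (3, 4), since 3+4 = 7. Group A: (9, 7), since 9+7 = 16. Group B: (3, 6), since 3+6 = 9. Group A: (8, 8), since 8+8 = 16.

Group B, Group A, Group B, Group A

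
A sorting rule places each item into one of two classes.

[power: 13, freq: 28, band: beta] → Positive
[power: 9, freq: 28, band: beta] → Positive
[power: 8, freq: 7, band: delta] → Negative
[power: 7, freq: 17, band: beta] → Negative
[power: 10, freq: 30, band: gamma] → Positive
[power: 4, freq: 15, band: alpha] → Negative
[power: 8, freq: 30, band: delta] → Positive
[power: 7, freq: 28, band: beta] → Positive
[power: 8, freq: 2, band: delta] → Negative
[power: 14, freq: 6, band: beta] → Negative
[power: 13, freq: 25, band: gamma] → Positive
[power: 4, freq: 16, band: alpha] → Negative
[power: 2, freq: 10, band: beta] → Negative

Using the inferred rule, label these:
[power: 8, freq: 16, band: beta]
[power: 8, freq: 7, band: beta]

Negative, Negative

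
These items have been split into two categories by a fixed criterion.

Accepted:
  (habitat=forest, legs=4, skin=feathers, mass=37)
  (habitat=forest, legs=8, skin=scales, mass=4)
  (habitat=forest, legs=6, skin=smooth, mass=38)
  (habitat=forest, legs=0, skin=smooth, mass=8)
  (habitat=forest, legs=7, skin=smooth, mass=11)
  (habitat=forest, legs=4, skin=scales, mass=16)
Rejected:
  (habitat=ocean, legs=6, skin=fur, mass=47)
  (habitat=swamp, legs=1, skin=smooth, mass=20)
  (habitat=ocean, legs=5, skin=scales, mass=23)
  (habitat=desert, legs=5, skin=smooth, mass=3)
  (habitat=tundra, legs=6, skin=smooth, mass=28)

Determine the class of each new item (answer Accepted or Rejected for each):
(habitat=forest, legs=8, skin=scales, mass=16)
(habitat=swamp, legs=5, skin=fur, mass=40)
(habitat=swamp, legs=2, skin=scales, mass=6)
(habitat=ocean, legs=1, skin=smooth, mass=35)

One predicate separates the groups cleanly: habitat is forest.
Accepted: (habitat=forest, legs=8, skin=scales, mass=16), since habitat is forest. Rejected: (habitat=swamp, legs=5, skin=fur, mass=40), since habitat is swamp. Rejected: (habitat=swamp, legs=2, skin=scales, mass=6), since habitat is swamp. Rejected: (habitat=ocean, legs=1, skin=smooth, mass=35), since habitat is ocean.

Accepted, Rejected, Rejected, Rejected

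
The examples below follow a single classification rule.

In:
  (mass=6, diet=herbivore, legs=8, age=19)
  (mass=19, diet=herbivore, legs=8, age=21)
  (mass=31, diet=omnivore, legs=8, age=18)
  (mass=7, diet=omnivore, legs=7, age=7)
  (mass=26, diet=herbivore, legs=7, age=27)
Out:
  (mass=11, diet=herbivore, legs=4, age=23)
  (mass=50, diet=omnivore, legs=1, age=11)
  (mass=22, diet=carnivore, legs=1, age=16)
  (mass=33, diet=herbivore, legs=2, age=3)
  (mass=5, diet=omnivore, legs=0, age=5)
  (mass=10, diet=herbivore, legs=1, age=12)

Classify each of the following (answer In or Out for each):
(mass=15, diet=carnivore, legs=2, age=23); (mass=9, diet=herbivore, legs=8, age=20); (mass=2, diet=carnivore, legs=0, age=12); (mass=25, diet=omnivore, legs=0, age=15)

All 'In' examples share one property — legs ≥ 7 — and every 'Out' example lacks it.
(mass=15, diet=carnivore, legs=2, age=23): legs = 2, lacks this property → Out. (mass=9, diet=herbivore, legs=8, age=20): legs = 8, checks out → In. (mass=2, diet=carnivore, legs=0, age=12): legs = 0, lacks this property → Out. (mass=25, diet=omnivore, legs=0, age=15): legs = 0, lacks this property → Out.

Out, In, Out, Out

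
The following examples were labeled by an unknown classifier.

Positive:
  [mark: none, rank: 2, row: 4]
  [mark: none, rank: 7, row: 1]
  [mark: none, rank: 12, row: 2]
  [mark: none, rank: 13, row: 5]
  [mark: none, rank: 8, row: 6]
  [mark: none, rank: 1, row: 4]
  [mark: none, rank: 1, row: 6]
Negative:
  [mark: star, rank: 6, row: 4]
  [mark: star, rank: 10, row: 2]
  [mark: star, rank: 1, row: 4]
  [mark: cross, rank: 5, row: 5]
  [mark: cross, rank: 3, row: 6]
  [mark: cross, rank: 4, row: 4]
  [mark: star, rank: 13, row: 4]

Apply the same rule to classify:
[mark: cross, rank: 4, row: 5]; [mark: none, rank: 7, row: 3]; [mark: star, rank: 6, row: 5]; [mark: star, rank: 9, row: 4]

Negative, Positive, Negative, Negative

'Positive' ⟺ mark is none.
[mark: cross, rank: 4, row: 5]: mark is cross — does not pass, so Negative. [mark: none, rank: 7, row: 3]: mark is none — qualifies, so Positive. [mark: star, rank: 6, row: 5]: mark is star — does not pass, so Negative. [mark: star, rank: 9, row: 4]: mark is star — does not pass, so Negative.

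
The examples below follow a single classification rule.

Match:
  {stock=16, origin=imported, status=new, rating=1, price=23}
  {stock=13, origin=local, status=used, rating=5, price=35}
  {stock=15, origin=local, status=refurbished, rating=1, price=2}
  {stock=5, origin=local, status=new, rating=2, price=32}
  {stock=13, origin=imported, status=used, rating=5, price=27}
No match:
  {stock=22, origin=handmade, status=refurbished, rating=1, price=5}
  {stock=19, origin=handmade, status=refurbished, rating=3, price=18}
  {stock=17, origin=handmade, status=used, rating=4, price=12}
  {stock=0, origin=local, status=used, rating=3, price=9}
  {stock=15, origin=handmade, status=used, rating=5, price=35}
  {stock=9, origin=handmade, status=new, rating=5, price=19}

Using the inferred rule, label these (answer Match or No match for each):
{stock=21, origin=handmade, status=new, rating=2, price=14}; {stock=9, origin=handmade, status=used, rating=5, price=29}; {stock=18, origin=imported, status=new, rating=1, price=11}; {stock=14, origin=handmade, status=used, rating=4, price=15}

No match, No match, Match, No match

The rule appears to be: origin is not handmade AND stock ≥ 5.
{stock=21, origin=handmade, status=new, rating=2, price=14} → origin is handmade, stock = 21 → No match.
{stock=9, origin=handmade, status=used, rating=5, price=29} → origin is handmade, stock = 9 → No match.
{stock=18, origin=imported, status=new, rating=1, price=11} → origin is imported, stock = 18 → Match.
{stock=14, origin=handmade, status=used, rating=4, price=15} → origin is handmade, stock = 14 → No match.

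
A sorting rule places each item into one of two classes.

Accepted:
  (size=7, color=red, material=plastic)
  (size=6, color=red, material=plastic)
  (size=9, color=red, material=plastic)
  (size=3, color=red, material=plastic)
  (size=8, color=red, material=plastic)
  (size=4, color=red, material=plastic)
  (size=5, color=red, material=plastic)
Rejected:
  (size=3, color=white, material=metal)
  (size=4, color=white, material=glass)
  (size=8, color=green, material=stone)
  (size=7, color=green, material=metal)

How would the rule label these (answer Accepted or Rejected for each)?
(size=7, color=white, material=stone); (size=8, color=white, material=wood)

Rejected, Rejected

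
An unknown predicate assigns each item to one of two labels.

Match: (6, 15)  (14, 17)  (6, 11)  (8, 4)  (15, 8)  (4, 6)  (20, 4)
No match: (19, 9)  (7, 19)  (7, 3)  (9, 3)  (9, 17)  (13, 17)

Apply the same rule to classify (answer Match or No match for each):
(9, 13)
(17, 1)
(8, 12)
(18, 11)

'Match' ⟺ product is even.

No match, No match, Match, Match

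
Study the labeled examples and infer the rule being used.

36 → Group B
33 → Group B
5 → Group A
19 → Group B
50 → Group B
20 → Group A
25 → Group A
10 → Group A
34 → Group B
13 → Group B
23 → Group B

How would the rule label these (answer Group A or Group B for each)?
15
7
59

All 'Group A' examples share one property — multiple of 5 AND at most 25 — and every 'Group B' example lacks it.
15: 15 = 5·3, 15 ≤ 25, satisfies this → Group A. 7: 7 = 5·1 + 2, 7 ≤ 25, does not satisfy this → Group B. 59: 59 = 5·11 + 4, 59 > 25, does not satisfy this → Group B.

Group A, Group B, Group B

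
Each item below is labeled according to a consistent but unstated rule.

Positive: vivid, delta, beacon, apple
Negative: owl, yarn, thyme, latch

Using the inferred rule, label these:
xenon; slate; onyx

The common property of the 'Positive' items is: has ≥ 2 vowels. No 'Negative' item has it.

Positive, Positive, Negative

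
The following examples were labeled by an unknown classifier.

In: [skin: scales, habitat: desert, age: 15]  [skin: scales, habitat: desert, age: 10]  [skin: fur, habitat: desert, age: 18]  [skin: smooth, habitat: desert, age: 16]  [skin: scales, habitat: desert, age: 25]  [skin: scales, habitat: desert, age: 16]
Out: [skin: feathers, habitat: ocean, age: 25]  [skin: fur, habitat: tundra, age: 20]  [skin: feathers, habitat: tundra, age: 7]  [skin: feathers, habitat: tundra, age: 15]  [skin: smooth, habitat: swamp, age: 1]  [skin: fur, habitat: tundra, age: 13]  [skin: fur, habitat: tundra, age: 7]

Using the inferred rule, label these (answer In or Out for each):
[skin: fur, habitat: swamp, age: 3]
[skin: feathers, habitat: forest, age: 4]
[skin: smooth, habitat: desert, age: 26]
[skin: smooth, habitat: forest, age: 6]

Rule: habitat is desert. This holds for each 'In' example and fails for each 'Out' one.
[skin: fur, habitat: swamp, age: 3]: habitat is swamp — lacks this property, so Out.
[skin: feathers, habitat: forest, age: 4]: habitat is forest — lacks this property, so Out.
[skin: smooth, habitat: desert, age: 26]: habitat is desert — qualifies, so In.
[skin: smooth, habitat: forest, age: 6]: habitat is forest — lacks this property, so Out.

Out, Out, In, Out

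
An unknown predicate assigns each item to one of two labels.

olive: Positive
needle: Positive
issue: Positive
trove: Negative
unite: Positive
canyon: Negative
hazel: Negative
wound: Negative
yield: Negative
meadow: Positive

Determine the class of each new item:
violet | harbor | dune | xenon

Positive, Negative, Negative, Negative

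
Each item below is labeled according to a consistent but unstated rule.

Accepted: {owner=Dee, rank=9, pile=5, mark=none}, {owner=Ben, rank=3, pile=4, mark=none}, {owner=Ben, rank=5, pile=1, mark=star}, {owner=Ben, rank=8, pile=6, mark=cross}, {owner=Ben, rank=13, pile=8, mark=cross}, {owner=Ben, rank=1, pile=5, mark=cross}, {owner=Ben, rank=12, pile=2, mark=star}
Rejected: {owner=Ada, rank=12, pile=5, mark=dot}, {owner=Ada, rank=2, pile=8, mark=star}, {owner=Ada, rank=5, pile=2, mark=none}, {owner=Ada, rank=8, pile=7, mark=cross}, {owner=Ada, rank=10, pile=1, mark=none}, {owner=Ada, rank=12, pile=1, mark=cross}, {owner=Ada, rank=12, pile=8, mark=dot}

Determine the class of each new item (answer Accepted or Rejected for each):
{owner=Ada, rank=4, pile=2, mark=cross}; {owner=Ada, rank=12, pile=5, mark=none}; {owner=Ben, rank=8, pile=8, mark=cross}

A rule that fits every label: owner is not Ada — true of each 'Accepted' example, false of each 'Rejected' one.
{owner=Ada, rank=4, pile=2, mark=cross} → owner is Ada → Rejected. {owner=Ada, rank=12, pile=5, mark=none} → owner is Ada → Rejected. {owner=Ben, rank=8, pile=8, mark=cross} → owner is Ben → Accepted.

Rejected, Rejected, Accepted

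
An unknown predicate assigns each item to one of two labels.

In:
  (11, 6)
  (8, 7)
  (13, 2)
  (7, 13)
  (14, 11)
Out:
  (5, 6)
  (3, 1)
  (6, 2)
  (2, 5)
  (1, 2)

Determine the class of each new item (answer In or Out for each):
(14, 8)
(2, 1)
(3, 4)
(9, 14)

In, Out, Out, In

Rule: sum ≥ 15. This holds for each 'In' example and fails for each 'Out' one.
(14, 8): 14+8 = 22, meets the rule → In.
(2, 1): 2+1 = 3, doesn't qualify → Out.
(3, 4): 3+4 = 7, doesn't qualify → Out.
(9, 14): 9+14 = 23, meets the rule → In.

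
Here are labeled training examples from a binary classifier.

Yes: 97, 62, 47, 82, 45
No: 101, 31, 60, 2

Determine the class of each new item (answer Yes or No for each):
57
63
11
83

Yes, Yes, No, Yes

A rule that fits every label: digit sum ≥ 7 — true of each 'Yes' example, false of each 'No' one.
57: digit sum 5+7 = 12 — matches, so Yes.
63: digit sum 6+3 = 9 — matches, so Yes.
11: digit sum 1+1 = 2 — doesn't qualify, so No.
83: digit sum 8+3 = 11 — matches, so Yes.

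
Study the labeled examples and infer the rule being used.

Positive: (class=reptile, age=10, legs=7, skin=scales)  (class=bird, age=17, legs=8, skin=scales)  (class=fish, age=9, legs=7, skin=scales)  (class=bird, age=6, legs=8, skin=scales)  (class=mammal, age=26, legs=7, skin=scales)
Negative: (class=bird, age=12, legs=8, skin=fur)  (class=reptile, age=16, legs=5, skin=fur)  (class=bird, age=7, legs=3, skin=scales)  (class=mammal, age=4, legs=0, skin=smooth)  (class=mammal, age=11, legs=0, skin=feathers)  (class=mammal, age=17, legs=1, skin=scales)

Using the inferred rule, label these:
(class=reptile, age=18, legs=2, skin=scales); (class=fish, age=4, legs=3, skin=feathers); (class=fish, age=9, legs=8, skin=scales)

Negative, Negative, Positive

One predicate separates the groups cleanly: skin is scales AND legs ≥ 5.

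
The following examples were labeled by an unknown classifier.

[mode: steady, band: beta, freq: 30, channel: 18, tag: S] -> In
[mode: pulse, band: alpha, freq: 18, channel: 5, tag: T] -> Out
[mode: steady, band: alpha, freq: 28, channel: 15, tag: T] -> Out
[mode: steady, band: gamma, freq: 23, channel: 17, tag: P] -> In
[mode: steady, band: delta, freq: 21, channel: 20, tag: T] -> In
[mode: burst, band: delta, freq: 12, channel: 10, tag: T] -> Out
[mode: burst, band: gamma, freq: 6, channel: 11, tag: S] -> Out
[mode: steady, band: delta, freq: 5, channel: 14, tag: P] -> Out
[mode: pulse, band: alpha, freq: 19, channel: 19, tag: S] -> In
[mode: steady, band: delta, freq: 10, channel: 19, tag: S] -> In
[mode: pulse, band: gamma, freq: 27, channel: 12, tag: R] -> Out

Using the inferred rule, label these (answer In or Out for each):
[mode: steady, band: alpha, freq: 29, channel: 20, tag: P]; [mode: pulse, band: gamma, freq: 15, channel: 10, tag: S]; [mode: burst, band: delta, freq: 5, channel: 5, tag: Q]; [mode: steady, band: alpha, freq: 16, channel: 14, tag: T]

In, Out, Out, Out

'In' ⟺ channel ≥ 17.
[mode: steady, band: alpha, freq: 29, channel: 20, tag: P] → channel = 20 → In.
[mode: pulse, band: gamma, freq: 15, channel: 10, tag: S] → channel = 10 → Out.
[mode: burst, band: delta, freq: 5, channel: 5, tag: Q] → channel = 5 → Out.
[mode: steady, band: alpha, freq: 16, channel: 14, tag: T] → channel = 14 → Out.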